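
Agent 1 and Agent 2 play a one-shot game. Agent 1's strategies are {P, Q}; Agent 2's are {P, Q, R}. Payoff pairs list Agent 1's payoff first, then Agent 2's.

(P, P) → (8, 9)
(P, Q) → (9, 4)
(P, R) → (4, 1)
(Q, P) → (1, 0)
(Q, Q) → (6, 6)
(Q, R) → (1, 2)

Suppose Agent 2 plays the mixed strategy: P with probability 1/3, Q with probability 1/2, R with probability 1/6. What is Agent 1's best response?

P

Compute Agent 1's expected payoff from each pure strategy against the given mix.
P: (1/3)·8 + (1/2)·9 + (1/6)·4 = 47/6
Q: (1/3)·1 + (1/2)·6 + (1/6)·1 = 7/2
Highest expected payoff is 47/6, from P.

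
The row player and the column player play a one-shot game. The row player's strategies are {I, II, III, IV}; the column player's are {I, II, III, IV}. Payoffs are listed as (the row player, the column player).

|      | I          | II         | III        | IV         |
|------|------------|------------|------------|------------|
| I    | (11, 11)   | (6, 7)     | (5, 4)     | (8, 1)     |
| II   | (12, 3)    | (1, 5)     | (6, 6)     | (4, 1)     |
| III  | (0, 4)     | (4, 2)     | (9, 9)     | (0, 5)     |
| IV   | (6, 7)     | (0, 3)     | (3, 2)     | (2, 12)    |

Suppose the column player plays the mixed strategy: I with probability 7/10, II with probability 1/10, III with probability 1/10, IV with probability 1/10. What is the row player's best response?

Compute the row player's expected payoff from each pure strategy against the given mix.
I: (7/10)·11 + (1/10)·6 + (1/10)·5 + (1/10)·8 = 48/5
II: (7/10)·12 + (1/10)·1 + (1/10)·6 + (1/10)·4 = 19/2
III: (7/10)·0 + (1/10)·4 + (1/10)·9 + (1/10)·0 = 13/10
IV: (7/10)·6 + (1/10)·0 + (1/10)·3 + (1/10)·2 = 47/10
Highest expected payoff is 48/5, from I.

I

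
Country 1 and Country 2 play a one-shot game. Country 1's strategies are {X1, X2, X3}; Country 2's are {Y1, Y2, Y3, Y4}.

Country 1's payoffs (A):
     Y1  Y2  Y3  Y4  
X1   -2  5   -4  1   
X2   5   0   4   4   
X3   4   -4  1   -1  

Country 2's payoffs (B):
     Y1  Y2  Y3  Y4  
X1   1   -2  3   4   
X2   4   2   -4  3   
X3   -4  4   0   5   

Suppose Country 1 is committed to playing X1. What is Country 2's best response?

Y4

With Country 1 fixed at X1, Country 2's payoffs are: Y1 → 1, Y2 → -2, Y3 → 3, Y4 → 4.
The maximum is 4, achieved by Y4.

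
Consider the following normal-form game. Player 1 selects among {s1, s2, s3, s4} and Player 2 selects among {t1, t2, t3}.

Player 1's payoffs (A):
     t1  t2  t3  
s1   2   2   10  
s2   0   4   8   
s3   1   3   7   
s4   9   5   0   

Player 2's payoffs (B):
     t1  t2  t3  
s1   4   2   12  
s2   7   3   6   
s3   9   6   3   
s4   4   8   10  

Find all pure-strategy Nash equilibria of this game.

(s1, t3)

A profile is a Nash equilibrium when each player is best-responding to the other.
Player 1's best responses — vs t1: s4 (payoff 9); vs t2: s4 (payoff 5); vs t3: s1 (payoff 10).
Player 2's best responses — vs s1: t3 (payoff 12); vs s2: t1 (payoff 7); vs s3: t1 (payoff 9); vs s4: t3 (payoff 10).
The only mutual best response is (s1, t3); neither player gains by switching there.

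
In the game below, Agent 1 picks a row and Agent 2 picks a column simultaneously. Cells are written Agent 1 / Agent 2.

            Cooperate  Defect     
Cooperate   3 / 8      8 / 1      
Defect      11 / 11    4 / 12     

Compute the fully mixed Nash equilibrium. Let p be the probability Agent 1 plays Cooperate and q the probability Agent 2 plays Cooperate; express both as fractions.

p = 1/8, q = 1/3

In a mixed NE each player is indifferent between their pure strategies, so the opponent's mix sets the indifference.
Agent 2 indifferent between Cooperate and Defect: p·8 + (1−p)·11 = p·1 + (1−p)·12 ⟹ 11 + (-3)p = 12 + (-11)p ⟹ p = 1/8.
Agent 1 indifferent between Cooperate and Defect: q·3 + (1−q)·8 = q·11 + (1−q)·4 ⟹ 8 + (-5)q = 4 + 7q ⟹ q = 1/3.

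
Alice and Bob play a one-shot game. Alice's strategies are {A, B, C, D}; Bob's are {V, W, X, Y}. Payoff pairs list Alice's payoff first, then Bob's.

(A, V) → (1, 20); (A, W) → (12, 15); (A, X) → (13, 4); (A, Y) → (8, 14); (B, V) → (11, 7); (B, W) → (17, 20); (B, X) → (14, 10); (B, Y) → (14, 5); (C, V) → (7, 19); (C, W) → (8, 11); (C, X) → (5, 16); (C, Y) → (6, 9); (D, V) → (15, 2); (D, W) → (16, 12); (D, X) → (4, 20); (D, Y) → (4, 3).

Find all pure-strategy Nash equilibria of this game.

(B, W)

A profile is a Nash equilibrium when each player is best-responding to the other.
Alice's best responses — vs V: D (payoff 15); vs W: B (payoff 17); vs X: B (payoff 14); vs Y: B (payoff 14).
Bob's best responses — vs A: V (payoff 20); vs B: W (payoff 20); vs C: V (payoff 19); vs D: X (payoff 20).
The only mutual best response is (B, W); neither player gains by switching there.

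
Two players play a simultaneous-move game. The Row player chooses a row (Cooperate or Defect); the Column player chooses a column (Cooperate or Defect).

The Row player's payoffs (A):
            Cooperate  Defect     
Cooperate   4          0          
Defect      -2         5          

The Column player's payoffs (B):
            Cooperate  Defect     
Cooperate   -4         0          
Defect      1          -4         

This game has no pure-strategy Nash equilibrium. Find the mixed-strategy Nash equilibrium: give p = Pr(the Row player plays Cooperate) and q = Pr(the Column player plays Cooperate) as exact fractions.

p = 5/9, q = 5/11

In a mixed NE each player is indifferent between their pure strategies, so the opponent's mix sets the indifference.
The Column player indifferent between Cooperate and Defect: p·(-4) + (1−p)·1 = p·0 + (1−p)·(-4) ⟹ 1 + (-5)p = (-4) + 4p ⟹ p = 5/9.
The Row player indifferent between Cooperate and Defect: q·4 + (1−q)·0 = q·(-2) + (1−q)·5 ⟹ 0 + 4q = 5 + (-7)q ⟹ q = 5/11.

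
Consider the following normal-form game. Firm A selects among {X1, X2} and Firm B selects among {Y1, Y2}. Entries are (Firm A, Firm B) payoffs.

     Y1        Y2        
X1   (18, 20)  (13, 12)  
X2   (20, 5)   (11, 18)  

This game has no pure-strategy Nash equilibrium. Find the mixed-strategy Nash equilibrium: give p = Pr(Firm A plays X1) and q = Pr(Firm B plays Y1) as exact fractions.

In a mixed NE each player is indifferent between their pure strategies, so the opponent's mix sets the indifference.
Firm B indifferent between Y1 and Y2: p·20 + (1−p)·5 = p·12 + (1−p)·18 ⟹ 5 + 15p = 18 + (-6)p ⟹ p = 13/21.
Firm A indifferent between X1 and X2: q·18 + (1−q)·13 = q·20 + (1−q)·11 ⟹ 13 + 5q = 11 + 9q ⟹ q = 1/2.

p = 13/21, q = 1/2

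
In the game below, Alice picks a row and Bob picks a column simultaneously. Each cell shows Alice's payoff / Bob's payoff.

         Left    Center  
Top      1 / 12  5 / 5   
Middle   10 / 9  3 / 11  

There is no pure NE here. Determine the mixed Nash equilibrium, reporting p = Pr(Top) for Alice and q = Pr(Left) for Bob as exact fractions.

In a mixed NE each player is indifferent between their pure strategies, so the opponent's mix sets the indifference.
Bob indifferent between Left and Center: p·12 + (1−p)·9 = p·5 + (1−p)·11 ⟹ 9 + 3p = 11 + (-6)p ⟹ p = 2/9.
Alice indifferent between Top and Middle: q·1 + (1−q)·5 = q·10 + (1−q)·3 ⟹ 5 + (-4)q = 3 + 7q ⟹ q = 2/11.

p = 2/9, q = 2/11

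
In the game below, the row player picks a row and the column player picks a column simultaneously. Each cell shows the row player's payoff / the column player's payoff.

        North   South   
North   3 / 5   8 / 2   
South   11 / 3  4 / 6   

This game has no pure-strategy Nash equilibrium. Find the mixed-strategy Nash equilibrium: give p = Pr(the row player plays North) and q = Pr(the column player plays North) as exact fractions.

Each player's mixing probability is pinned down by making the *other* player indifferent.
The column player indifferent between North and South: p·5 + (1−p)·3 = p·2 + (1−p)·6 ⟹ 3 + 2p = 6 + (-4)p ⟹ p = 1/2.
The row player indifferent between North and South: q·3 + (1−q)·8 = q·11 + (1−q)·4 ⟹ 8 + (-5)q = 4 + 7q ⟹ q = 1/3.

p = 1/2, q = 1/3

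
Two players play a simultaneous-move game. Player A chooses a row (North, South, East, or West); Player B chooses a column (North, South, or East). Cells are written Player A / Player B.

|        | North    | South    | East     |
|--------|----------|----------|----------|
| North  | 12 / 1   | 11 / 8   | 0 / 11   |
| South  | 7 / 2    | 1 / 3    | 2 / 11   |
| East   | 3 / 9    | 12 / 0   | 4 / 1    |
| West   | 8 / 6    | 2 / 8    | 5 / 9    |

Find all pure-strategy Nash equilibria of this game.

(West, East)

A profile is a Nash equilibrium when each player is best-responding to the other.
Player A's best responses — vs North: North (payoff 12); vs South: East (payoff 12); vs East: West (payoff 5).
Player B's best responses — vs North: East (payoff 11); vs South: East (payoff 11); vs East: North (payoff 9); vs West: East (payoff 9).
The only mutual best response is (West, East); neither player gains by switching there.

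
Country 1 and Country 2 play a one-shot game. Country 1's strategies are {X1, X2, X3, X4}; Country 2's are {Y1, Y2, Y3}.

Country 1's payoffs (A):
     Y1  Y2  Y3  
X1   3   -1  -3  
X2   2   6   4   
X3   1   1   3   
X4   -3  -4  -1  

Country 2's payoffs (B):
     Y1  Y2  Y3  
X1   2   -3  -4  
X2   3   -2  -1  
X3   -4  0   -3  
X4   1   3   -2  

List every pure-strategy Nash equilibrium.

(X1, Y1)

Check mutual best responses: a cell is a NE iff neither player can gain by unilaterally deviating.
Country 1's best responses — vs Y1: X1 (payoff 3); vs Y2: X2 (payoff 6); vs Y3: X2 (payoff 4).
Country 2's best responses — vs X1: Y1 (payoff 2); vs X2: Y1 (payoff 3); vs X3: Y2 (payoff 0); vs X4: Y2 (payoff 3).
The only mutual best response is (X1, Y1); neither player gains by switching there.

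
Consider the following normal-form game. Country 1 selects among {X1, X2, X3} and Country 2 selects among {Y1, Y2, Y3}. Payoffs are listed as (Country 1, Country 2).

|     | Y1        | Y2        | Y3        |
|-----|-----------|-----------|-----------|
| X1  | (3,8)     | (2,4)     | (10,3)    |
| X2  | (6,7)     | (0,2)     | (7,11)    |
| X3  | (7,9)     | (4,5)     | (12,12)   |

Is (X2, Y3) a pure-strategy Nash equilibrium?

No

Holding Country 2 at Y3: Country 1 gets 7 from X2 but could get 12 by switching to X3. Country 1 has a profitable deviation.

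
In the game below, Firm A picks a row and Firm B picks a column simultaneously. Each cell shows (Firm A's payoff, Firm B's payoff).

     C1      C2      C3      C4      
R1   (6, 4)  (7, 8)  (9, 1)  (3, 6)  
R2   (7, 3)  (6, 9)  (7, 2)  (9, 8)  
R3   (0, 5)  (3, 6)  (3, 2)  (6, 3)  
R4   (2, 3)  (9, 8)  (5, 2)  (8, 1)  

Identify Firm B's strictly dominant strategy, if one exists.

C2

A strategy is strictly dominant if it gives Firm B a strictly higher payoff than every other strategy, against every choice by the opponent.
C2 strictly dominates: vs R1: 8 > each of {4, 1, 6}; vs R2: 9 > each of {3, 2, 8}; vs R3: 6 > each of {5, 2, 3}; vs R4: 8 > each of {3, 2, 1}.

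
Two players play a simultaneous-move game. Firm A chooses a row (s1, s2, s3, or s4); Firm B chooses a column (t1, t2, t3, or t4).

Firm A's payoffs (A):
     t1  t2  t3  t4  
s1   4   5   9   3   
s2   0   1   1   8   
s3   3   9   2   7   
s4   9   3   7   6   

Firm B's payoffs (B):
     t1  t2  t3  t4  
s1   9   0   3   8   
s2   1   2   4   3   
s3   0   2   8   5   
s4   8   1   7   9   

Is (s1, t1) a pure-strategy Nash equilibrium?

Holding Firm B at t1: Firm A gets 4 from s1 but could get 9 by switching to s4. Firm A has a profitable deviation.

No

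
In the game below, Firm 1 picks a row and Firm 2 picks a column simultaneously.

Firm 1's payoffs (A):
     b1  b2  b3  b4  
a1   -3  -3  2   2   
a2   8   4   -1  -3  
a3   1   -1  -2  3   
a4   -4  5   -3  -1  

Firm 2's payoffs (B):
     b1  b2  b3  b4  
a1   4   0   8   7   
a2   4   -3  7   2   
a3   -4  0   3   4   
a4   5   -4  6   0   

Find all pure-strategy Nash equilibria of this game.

A profile is a Nash equilibrium when each player is best-responding to the other.
Firm 1's best responses — vs b1: a2 (payoff 8); vs b2: a4 (payoff 5); vs b3: a1 (payoff 2); vs b4: a3 (payoff 3).
Firm 2's best responses — vs a1: b3 (payoff 8); vs a2: b3 (payoff 7); vs a3: b4 (payoff 4); vs a4: b3 (payoff 6).
Mutual best responses occur at (a1, b3) and (a3, b4); at each, neither player gains by switching.

(a1, b3) and (a3, b4)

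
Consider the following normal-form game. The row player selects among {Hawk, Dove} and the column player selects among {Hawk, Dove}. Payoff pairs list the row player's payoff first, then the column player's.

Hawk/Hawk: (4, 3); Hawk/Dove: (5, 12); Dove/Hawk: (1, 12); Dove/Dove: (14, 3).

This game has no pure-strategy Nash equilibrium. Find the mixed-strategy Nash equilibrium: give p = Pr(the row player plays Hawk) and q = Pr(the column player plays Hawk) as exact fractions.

In a mixed NE each player is indifferent between their pure strategies, so the opponent's mix sets the indifference.
The column player indifferent between Hawk and Dove: p·3 + (1−p)·12 = p·12 + (1−p)·3 ⟹ 12 + (-9)p = 3 + 9p ⟹ p = 1/2.
The row player indifferent between Hawk and Dove: q·4 + (1−q)·5 = q·1 + (1−q)·14 ⟹ 5 + (-1)q = 14 + (-13)q ⟹ q = 3/4.

p = 1/2, q = 3/4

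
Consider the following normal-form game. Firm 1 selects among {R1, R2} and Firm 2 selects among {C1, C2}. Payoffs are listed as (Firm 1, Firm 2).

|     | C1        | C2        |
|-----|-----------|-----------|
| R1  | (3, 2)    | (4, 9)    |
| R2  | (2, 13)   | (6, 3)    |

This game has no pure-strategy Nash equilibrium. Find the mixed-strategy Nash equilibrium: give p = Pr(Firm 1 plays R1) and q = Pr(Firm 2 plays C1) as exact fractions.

p = 10/17, q = 2/3

In a mixed NE each player is indifferent between their pure strategies, so the opponent's mix sets the indifference.
Firm 2 indifferent between C1 and C2: p·2 + (1−p)·13 = p·9 + (1−p)·3 ⟹ 13 + (-11)p = 3 + 6p ⟹ p = 10/17.
Firm 1 indifferent between R1 and R2: q·3 + (1−q)·4 = q·2 + (1−q)·6 ⟹ 4 + (-1)q = 6 + (-4)q ⟹ q = 2/3.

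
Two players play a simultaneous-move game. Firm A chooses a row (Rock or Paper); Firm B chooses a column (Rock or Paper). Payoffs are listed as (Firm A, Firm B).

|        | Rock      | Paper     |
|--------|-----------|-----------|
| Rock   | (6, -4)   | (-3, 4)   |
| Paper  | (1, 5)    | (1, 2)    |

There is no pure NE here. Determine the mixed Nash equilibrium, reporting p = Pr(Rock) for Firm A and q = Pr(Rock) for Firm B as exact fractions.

p = 3/11, q = 4/9

In a mixed NE each player is indifferent between their pure strategies, so the opponent's mix sets the indifference.
Firm B indifferent between Rock and Paper: p·(-4) + (1−p)·5 = p·4 + (1−p)·2 ⟹ 5 + (-9)p = 2 + 2p ⟹ p = 3/11.
Firm A indifferent between Rock and Paper: q·6 + (1−q)·(-3) = q·1 + (1−q)·1 ⟹ (-3) + 9q = 1 + 0q ⟹ q = 4/9.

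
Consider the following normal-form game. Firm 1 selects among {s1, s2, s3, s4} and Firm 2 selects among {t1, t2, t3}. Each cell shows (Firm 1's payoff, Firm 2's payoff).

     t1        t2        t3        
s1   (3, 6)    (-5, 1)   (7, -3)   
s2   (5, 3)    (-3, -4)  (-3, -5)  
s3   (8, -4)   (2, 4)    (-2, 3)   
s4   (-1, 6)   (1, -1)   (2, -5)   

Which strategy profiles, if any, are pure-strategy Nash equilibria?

A profile is a Nash equilibrium when each player is best-responding to the other.
Firm 1's best responses — vs t1: s3 (payoff 8); vs t2: s3 (payoff 2); vs t3: s1 (payoff 7).
Firm 2's best responses — vs s1: t1 (payoff 6); vs s2: t1 (payoff 3); vs s3: t2 (payoff 4); vs s4: t1 (payoff 6).
The only mutual best response is (s3, t2); neither player gains by switching there.

(s3, t2)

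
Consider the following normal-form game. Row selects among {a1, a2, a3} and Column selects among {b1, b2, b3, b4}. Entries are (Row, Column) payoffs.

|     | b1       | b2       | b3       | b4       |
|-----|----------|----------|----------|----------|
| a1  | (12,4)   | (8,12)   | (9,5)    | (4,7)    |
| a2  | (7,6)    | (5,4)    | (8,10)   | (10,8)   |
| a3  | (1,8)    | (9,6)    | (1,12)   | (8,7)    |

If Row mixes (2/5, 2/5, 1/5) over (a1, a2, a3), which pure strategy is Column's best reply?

Compute Column's expected payoff from each pure strategy against the given mix.
b1: (2/5)·4 + (2/5)·6 + (1/5)·8 = 28/5
b2: (2/5)·12 + (2/5)·4 + (1/5)·6 = 38/5
b3: (2/5)·5 + (2/5)·10 + (1/5)·12 = 42/5
b4: (2/5)·7 + (2/5)·8 + (1/5)·7 = 37/5
Highest expected payoff is 42/5, from b3.

b3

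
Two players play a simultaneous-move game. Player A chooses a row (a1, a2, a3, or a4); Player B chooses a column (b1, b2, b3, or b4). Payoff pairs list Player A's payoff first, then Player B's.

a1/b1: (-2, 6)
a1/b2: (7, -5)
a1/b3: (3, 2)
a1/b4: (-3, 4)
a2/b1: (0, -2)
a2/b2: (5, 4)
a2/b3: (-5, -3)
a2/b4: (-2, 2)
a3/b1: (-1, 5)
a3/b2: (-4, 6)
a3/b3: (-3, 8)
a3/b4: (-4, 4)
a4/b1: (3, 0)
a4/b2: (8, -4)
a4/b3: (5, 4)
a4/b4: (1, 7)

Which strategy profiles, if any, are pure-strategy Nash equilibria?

Find each player's best response to every opponent strategy; NE are the intersections.
Player A's best responses — vs b1: a4 (payoff 3); vs b2: a4 (payoff 8); vs b3: a4 (payoff 5); vs b4: a4 (payoff 1).
Player B's best responses — vs a1: b1 (payoff 6); vs a2: b2 (payoff 4); vs a3: b3 (payoff 8); vs a4: b4 (payoff 7).
The only mutual best response is (a4, b4); neither player gains by switching there.

(a4, b4)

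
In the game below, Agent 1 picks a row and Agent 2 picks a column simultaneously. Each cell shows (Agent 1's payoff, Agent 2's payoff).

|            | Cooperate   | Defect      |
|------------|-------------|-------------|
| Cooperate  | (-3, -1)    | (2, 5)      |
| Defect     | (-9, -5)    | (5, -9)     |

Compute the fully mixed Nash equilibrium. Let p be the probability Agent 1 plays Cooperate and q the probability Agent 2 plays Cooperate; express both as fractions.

In a mixed NE each player is indifferent between their pure strategies, so the opponent's mix sets the indifference.
Agent 2 indifferent between Cooperate and Defect: p·(-1) + (1−p)·(-5) = p·5 + (1−p)·(-9) ⟹ (-5) + 4p = (-9) + 14p ⟹ p = 2/5.
Agent 1 indifferent between Cooperate and Defect: q·(-3) + (1−q)·2 = q·(-9) + (1−q)·5 ⟹ 2 + (-5)q = 5 + (-14)q ⟹ q = 1/3.

p = 2/5, q = 1/3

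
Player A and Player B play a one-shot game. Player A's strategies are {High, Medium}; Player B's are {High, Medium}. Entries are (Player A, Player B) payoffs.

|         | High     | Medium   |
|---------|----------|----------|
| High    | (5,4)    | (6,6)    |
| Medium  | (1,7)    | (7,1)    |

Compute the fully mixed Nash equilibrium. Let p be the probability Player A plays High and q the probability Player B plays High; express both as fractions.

Each player's mixing probability is pinned down by making the *other* player indifferent.
Player B indifferent between High and Medium: p·4 + (1−p)·7 = p·6 + (1−p)·1 ⟹ 7 + (-3)p = 1 + 5p ⟹ p = 3/4.
Player A indifferent between High and Medium: q·5 + (1−q)·6 = q·1 + (1−q)·7 ⟹ 6 + (-1)q = 7 + (-6)q ⟹ q = 1/5.

p = 3/4, q = 1/5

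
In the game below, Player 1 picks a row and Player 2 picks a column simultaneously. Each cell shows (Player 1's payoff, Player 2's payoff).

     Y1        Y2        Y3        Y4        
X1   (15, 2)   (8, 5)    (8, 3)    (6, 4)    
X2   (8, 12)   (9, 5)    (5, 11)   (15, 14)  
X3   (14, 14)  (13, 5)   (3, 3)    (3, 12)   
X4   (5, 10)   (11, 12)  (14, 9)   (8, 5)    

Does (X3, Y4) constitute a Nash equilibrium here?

Holding Player 2 at Y4: Player 1 gets 3 from X3 but could get 15 by switching to X2. Player 1 has a profitable deviation.

No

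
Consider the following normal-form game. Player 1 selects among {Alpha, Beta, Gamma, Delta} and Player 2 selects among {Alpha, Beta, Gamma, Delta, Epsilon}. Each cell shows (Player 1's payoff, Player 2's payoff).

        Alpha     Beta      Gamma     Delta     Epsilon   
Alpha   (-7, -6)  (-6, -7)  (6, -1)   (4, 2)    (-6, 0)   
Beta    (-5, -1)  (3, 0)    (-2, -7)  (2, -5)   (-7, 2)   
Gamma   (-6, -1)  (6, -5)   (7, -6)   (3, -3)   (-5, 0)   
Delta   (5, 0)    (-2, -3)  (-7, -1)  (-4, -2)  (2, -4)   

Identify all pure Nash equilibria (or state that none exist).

(Alpha, Delta) and (Delta, Alpha)

Check mutual best responses: a cell is a NE iff neither player can gain by unilaterally deviating.
Player 1's best responses — vs Alpha: Delta (payoff 5); vs Beta: Gamma (payoff 6); vs Gamma: Gamma (payoff 7); vs Delta: Alpha (payoff 4); vs Epsilon: Delta (payoff 2).
Player 2's best responses — vs Alpha: Delta (payoff 2); vs Beta: Epsilon (payoff 2); vs Gamma: Epsilon (payoff 0); vs Delta: Alpha (payoff 0).
Mutual best responses occur at (Alpha, Delta) and (Delta, Alpha); at each, neither player gains by switching.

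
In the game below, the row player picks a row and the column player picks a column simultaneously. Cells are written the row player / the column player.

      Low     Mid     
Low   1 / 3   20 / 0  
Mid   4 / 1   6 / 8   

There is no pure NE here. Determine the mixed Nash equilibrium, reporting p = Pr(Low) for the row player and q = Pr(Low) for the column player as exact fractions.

p = 7/10, q = 14/17

In a mixed NE each player is indifferent between their pure strategies, so the opponent's mix sets the indifference.
The column player indifferent between Low and Mid: p·3 + (1−p)·1 = p·0 + (1−p)·8 ⟹ 1 + 2p = 8 + (-8)p ⟹ p = 7/10.
The row player indifferent between Low and Mid: q·1 + (1−q)·20 = q·4 + (1−q)·6 ⟹ 20 + (-19)q = 6 + (-2)q ⟹ q = 14/17.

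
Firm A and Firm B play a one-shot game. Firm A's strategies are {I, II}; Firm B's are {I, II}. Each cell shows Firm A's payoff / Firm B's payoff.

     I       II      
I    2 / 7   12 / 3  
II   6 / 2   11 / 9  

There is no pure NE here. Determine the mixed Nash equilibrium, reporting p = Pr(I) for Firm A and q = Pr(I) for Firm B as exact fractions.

p = 7/11, q = 1/5

Each player's mixing probability is pinned down by making the *other* player indifferent.
Firm B indifferent between I and II: p·7 + (1−p)·2 = p·3 + (1−p)·9 ⟹ 2 + 5p = 9 + (-6)p ⟹ p = 7/11.
Firm A indifferent between I and II: q·2 + (1−q)·12 = q·6 + (1−q)·11 ⟹ 12 + (-10)q = 11 + (-5)q ⟹ q = 1/5.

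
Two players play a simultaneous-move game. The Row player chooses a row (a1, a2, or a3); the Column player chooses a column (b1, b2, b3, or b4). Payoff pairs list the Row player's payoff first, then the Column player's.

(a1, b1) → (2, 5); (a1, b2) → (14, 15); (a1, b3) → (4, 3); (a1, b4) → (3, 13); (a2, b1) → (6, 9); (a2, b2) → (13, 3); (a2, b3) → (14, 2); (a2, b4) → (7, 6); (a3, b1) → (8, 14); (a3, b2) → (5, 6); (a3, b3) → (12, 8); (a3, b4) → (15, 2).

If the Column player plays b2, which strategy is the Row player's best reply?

With the Column player fixed at b2, the Row player's payoffs are: a1 → 14, a2 → 13, a3 → 5.
The maximum is 14, achieved by a1.

a1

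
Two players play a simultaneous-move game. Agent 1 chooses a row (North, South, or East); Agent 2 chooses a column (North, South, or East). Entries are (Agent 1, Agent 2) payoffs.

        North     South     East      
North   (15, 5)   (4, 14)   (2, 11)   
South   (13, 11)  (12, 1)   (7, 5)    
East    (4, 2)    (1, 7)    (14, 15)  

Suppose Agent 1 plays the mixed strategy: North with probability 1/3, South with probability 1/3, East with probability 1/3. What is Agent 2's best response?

Agent 2's best reply maximizes expected payoff against the mix.
North: (1/3)·5 + (1/3)·11 + (1/3)·2 = 6
South: (1/3)·14 + (1/3)·1 + (1/3)·7 = 22/3
East: (1/3)·11 + (1/3)·5 + (1/3)·15 = 31/3
Highest expected payoff is 31/3, from East.

East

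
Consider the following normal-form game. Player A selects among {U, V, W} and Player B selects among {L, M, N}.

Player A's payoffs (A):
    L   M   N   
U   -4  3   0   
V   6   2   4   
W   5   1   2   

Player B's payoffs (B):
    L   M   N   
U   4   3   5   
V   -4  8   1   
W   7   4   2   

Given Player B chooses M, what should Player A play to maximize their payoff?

U

With Player B fixed at M, Player A's payoffs are: U → 3, V → 2, W → 1.
The maximum is 3, achieved by U.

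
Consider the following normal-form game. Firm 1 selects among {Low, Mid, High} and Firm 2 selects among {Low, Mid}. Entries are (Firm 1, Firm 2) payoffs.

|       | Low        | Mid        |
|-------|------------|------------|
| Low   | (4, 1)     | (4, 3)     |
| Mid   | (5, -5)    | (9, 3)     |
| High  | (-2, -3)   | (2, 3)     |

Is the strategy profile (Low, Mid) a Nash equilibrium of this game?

No

Holding Firm 2 at Mid: Firm 1 gets 4 from Low but could get 9 by switching to Mid. Firm 1 has a profitable deviation.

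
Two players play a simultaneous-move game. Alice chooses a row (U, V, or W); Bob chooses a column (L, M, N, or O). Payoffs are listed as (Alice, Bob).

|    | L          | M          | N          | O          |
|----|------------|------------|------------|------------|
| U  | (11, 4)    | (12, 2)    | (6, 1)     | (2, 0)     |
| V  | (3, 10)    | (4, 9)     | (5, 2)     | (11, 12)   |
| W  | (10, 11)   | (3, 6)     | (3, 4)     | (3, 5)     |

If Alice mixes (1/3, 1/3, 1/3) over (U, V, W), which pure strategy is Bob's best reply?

Bob's best reply maximizes expected payoff against the mix.
L: (1/3)·4 + (1/3)·10 + (1/3)·11 = 25/3
M: (1/3)·2 + (1/3)·9 + (1/3)·6 = 17/3
N: (1/3)·1 + (1/3)·2 + (1/3)·4 = 7/3
O: (1/3)·0 + (1/3)·12 + (1/3)·5 = 17/3
Highest expected payoff is 25/3, from L.

L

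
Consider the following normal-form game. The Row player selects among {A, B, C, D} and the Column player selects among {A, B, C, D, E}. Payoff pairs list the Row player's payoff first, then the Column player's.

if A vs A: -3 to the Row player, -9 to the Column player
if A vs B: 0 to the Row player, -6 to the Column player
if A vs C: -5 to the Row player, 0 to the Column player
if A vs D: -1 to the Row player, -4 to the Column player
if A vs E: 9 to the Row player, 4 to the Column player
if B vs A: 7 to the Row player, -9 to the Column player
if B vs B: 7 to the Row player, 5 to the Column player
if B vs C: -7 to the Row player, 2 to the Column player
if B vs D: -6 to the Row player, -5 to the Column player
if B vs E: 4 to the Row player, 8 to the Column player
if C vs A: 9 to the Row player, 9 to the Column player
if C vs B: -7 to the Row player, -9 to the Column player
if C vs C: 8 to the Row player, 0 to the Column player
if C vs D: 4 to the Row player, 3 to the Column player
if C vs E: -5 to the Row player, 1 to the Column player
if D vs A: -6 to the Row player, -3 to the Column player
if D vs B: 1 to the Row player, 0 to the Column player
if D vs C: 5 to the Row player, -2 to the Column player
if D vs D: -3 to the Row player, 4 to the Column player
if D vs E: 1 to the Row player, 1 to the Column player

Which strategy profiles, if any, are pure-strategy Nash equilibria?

A profile is a Nash equilibrium when each player is best-responding to the other.
The Row player's best responses — vs A: C (payoff 9); vs B: B (payoff 7); vs C: C (payoff 8); vs D: C (payoff 4); vs E: A (payoff 9).
The Column player's best responses — vs A: E (payoff 4); vs B: E (payoff 8); vs C: A (payoff 9); vs D: D (payoff 4).
Mutual best responses occur at (A, E) and (C, A); at each, neither player gains by switching.

(A, E) and (C, A)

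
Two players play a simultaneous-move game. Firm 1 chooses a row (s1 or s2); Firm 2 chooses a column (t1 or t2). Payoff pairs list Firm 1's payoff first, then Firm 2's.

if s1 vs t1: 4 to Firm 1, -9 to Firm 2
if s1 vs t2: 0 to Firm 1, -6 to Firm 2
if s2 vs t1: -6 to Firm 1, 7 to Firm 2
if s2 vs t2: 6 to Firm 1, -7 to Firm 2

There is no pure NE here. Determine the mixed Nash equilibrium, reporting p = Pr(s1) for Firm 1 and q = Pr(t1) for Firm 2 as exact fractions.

p = 14/17, q = 3/8

In a mixed NE each player is indifferent between their pure strategies, so the opponent's mix sets the indifference.
Firm 2 indifferent between t1 and t2: p·(-9) + (1−p)·7 = p·(-6) + (1−p)·(-7) ⟹ 7 + (-16)p = (-7) + 1p ⟹ p = 14/17.
Firm 1 indifferent between s1 and s2: q·4 + (1−q)·0 = q·(-6) + (1−q)·6 ⟹ 0 + 4q = 6 + (-12)q ⟹ q = 3/8.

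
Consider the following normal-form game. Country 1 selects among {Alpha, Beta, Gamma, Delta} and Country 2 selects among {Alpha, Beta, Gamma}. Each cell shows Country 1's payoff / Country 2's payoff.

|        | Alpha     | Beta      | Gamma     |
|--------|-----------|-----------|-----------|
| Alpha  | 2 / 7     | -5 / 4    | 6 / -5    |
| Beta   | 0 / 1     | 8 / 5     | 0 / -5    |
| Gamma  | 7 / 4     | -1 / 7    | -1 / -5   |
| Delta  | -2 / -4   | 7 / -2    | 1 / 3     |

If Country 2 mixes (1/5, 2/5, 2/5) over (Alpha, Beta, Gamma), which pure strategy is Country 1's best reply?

Country 1's best reply maximizes expected payoff against the mix.
Alpha: (1/5)·2 + (2/5)·(-5) + (2/5)·6 = 4/5
Beta: (1/5)·0 + (2/5)·8 + (2/5)·0 = 16/5
Gamma: (1/5)·7 + (2/5)·(-1) + (2/5)·(-1) = 3/5
Delta: (1/5)·(-2) + (2/5)·7 + (2/5)·1 = 14/5
Highest expected payoff is 16/5, from Beta.

Beta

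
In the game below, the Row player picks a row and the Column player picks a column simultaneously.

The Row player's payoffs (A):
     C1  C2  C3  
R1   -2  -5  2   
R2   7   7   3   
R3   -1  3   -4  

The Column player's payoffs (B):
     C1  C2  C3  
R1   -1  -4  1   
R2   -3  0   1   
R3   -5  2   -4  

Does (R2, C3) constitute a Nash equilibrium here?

Holding the Column player at C3: the Row player gets 3 from R2, versus 2 from R1, -4 from R3. No profitable deviation for the Row player.
Holding the Row player at R2: the Column player gets 1 from C3, versus -3 from C1, 0 from C2. No profitable deviation for the Column player either.

Yes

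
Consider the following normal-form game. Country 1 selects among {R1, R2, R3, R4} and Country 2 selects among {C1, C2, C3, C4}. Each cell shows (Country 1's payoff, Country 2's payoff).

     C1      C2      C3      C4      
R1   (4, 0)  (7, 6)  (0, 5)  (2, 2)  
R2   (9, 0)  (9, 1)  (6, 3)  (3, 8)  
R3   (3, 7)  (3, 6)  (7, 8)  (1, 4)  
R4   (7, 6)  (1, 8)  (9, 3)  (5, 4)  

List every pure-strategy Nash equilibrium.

A profile is a Nash equilibrium when each player is best-responding to the other.
Country 1's best responses — vs C1: R2 (payoff 9); vs C2: R2 (payoff 9); vs C3: R4 (payoff 9); vs C4: R4 (payoff 5).
Country 2's best responses — vs R1: C2 (payoff 6); vs R2: C4 (payoff 8); vs R3: C3 (payoff 8); vs R4: C2 (payoff 8).
No cell has both players best-responding. For instance, Country 1's best reply to C4 is R4, but against R4 Country 2 prefers C2 over C4.

None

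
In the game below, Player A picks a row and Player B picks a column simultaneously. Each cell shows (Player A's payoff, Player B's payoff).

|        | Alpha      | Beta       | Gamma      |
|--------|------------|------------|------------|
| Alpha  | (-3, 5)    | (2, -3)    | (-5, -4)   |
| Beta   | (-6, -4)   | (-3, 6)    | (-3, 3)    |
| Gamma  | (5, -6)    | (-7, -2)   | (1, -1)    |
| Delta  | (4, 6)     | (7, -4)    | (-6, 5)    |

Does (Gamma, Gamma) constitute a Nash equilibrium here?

Yes

Holding Player B at Gamma: Player A gets 1 from Gamma, versus -5 from Alpha, -3 from Beta, -6 from Delta. No profitable deviation for Player A.
Holding Player A at Gamma: Player B gets -1 from Gamma, versus -6 from Alpha, -2 from Beta. No profitable deviation for Player B either.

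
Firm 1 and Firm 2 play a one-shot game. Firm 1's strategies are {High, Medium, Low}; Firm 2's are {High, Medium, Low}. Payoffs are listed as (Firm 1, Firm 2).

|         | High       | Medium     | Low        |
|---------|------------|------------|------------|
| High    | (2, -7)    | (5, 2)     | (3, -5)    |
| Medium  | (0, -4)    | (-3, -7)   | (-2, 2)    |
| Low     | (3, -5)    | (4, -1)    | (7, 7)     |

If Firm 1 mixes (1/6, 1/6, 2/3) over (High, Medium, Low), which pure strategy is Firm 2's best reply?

Low

Compute Firm 2's expected payoff from each pure strategy against the given mix.
High: (1/6)·(-7) + (1/6)·(-4) + (2/3)·(-5) = -31/6
Medium: (1/6)·2 + (1/6)·(-7) + (2/3)·(-1) = -3/2
Low: (1/6)·(-5) + (1/6)·2 + (2/3)·7 = 25/6
Highest expected payoff is 25/6, from Low.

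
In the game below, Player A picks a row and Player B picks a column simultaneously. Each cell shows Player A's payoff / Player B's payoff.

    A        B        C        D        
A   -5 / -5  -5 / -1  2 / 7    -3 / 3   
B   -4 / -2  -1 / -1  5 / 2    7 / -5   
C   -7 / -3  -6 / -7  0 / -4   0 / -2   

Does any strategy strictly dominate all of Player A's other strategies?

A strategy is strictly dominant if it gives Player A a strictly higher payoff than every other strategy, against every choice by the opponent.
B strictly dominates: vs A: -4 > each of {-5, -7}; vs B: -1 > each of {-5, -6}; vs C: 5 > each of {2, 0}; vs D: 7 > each of {-3, 0}.

B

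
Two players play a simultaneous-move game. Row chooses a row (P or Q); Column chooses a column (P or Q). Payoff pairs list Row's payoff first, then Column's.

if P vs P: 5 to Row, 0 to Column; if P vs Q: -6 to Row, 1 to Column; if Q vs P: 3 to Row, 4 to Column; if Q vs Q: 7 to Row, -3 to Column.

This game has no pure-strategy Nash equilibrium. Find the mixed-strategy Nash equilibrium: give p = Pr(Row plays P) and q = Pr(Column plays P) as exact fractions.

p = 7/8, q = 13/15

Each player's mixing probability is pinned down by making the *other* player indifferent.
Column indifferent between P and Q: p·0 + (1−p)·4 = p·1 + (1−p)·(-3) ⟹ 4 + (-4)p = (-3) + 4p ⟹ p = 7/8.
Row indifferent between P and Q: q·5 + (1−q)·(-6) = q·3 + (1−q)·7 ⟹ (-6) + 11q = 7 + (-4)q ⟹ q = 13/15.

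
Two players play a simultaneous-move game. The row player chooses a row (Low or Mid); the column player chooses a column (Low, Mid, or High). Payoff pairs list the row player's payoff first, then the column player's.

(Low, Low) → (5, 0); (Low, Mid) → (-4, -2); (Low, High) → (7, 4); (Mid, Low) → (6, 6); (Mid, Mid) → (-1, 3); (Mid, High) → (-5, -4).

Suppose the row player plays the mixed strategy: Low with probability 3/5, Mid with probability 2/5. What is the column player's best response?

The column player's best reply maximizes expected payoff against the mix.
Low: (3/5)·0 + (2/5)·6 = 12/5
Mid: (3/5)·(-2) + (2/5)·3 = 0
High: (3/5)·4 + (2/5)·(-4) = 4/5
Highest expected payoff is 12/5, from Low.

Low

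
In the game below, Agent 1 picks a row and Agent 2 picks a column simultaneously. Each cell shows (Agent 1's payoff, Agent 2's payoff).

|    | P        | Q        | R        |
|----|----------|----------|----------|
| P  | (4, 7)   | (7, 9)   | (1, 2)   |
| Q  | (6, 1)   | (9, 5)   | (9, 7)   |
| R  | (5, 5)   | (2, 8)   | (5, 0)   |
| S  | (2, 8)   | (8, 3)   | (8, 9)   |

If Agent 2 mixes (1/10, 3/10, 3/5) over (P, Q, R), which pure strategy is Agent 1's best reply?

Q

Compute Agent 1's expected payoff from each pure strategy against the given mix.
P: (1/10)·4 + (3/10)·7 + (3/5)·1 = 31/10
Q: (1/10)·6 + (3/10)·9 + (3/5)·9 = 87/10
R: (1/10)·5 + (3/10)·2 + (3/5)·5 = 41/10
S: (1/10)·2 + (3/10)·8 + (3/5)·8 = 37/5
Highest expected payoff is 87/10, from Q.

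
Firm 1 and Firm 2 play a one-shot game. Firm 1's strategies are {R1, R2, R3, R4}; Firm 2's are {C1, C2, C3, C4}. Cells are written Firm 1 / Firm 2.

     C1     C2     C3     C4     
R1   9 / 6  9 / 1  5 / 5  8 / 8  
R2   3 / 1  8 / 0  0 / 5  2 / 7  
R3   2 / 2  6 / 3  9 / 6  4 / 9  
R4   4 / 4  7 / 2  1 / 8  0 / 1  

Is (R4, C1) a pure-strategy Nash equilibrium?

Holding Firm 2 at C1: Firm 1 gets 4 from R4 but could get 9 by switching to R1. Firm 1 has a profitable deviation.

No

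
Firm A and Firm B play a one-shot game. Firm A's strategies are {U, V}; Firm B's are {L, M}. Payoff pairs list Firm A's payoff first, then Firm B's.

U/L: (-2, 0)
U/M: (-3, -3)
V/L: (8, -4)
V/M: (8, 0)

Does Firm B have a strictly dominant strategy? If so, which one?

None

Check whether one of Firm B's strategies beats all alternatives regardless of what the opponent does.
L is not dominant: against V, M gives 0 > -4.
M is not dominant: against U, L gives 0 > -3.
No single strategy is best against every opponent action.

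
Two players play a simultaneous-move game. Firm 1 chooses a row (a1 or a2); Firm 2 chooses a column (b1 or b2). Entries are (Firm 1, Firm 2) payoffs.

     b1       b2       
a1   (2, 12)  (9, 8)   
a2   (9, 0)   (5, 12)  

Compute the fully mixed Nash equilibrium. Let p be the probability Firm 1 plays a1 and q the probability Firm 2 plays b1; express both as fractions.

Each player's mixing probability is pinned down by making the *other* player indifferent.
Firm 2 indifferent between b1 and b2: p·12 + (1−p)·0 = p·8 + (1−p)·12 ⟹ 0 + 12p = 12 + (-4)p ⟹ p = 3/4.
Firm 1 indifferent between a1 and a2: q·2 + (1−q)·9 = q·9 + (1−q)·5 ⟹ 9 + (-7)q = 5 + 4q ⟹ q = 4/11.

p = 3/4, q = 4/11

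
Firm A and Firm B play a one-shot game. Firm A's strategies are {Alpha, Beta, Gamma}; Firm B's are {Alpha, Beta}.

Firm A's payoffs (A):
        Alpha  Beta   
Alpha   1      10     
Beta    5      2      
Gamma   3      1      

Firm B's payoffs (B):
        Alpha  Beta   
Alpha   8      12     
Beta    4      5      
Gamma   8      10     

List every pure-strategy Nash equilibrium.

A profile is a Nash equilibrium when each player is best-responding to the other.
Firm A's best responses — vs Alpha: Beta (payoff 5); vs Beta: Alpha (payoff 10).
Firm B's best responses — vs Alpha: Beta (payoff 12); vs Beta: Beta (payoff 5); vs Gamma: Beta (payoff 10).
The only mutual best response is (Alpha, Beta); neither player gains by switching there.

(Alpha, Beta)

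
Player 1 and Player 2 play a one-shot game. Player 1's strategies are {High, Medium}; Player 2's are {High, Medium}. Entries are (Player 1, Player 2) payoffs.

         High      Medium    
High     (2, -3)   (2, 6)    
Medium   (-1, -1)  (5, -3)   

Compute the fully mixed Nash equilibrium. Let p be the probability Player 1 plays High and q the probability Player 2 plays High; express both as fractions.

p = 2/11, q = 1/2

Each player's mixing probability is pinned down by making the *other* player indifferent.
Player 2 indifferent between High and Medium: p·(-3) + (1−p)·(-1) = p·6 + (1−p)·(-3) ⟹ (-1) + (-2)p = (-3) + 9p ⟹ p = 2/11.
Player 1 indifferent between High and Medium: q·2 + (1−q)·2 = q·(-1) + (1−q)·5 ⟹ 2 + 0q = 5 + (-6)q ⟹ q = 1/2.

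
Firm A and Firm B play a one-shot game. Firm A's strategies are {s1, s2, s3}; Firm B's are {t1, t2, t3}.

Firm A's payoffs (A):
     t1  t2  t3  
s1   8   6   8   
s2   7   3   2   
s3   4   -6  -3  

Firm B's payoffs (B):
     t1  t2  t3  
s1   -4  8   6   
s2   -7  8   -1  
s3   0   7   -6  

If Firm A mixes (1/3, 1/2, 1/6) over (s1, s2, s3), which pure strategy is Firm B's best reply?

t2

Compute Firm B's expected payoff from each pure strategy against the given mix.
t1: (1/3)·(-4) + (1/2)·(-7) + (1/6)·0 = -29/6
t2: (1/3)·8 + (1/2)·8 + (1/6)·7 = 47/6
t3: (1/3)·6 + (1/2)·(-1) + (1/6)·(-6) = 1/2
Highest expected payoff is 47/6, from t2.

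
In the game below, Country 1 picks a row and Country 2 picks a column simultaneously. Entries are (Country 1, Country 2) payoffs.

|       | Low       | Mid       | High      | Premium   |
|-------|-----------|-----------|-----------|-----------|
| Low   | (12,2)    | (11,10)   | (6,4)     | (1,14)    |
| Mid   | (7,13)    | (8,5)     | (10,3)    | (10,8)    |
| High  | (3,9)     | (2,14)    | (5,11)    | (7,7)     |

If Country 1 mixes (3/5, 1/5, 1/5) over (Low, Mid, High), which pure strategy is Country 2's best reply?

Country 2's best reply maximizes expected payoff against the mix.
Low: (3/5)·2 + (1/5)·13 + (1/5)·9 = 28/5
Mid: (3/5)·10 + (1/5)·5 + (1/5)·14 = 49/5
High: (3/5)·4 + (1/5)·3 + (1/5)·11 = 26/5
Premium: (3/5)·14 + (1/5)·8 + (1/5)·7 = 57/5
Highest expected payoff is 57/5, from Premium.

Premium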